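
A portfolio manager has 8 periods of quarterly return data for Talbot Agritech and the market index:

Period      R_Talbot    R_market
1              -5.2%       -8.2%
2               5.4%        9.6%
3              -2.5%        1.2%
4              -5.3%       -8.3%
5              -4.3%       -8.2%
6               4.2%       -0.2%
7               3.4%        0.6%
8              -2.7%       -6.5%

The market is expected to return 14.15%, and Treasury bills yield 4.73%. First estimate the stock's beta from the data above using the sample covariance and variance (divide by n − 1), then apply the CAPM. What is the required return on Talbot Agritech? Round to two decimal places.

Mean R_i = (-5.2 + 5.4 − 2.5 − 5.3 − 4.3 + 4.2 + 3.4 − 2.7) / 8 = -0.8750%
Mean R_m = (-8.2 + 9.6 + 1.2 − 8.3 − 8.2 − 0.2 + 0.6 − 6.5) / 8 = -2.5000%
Σ(R_i − R̄_i)(R_m − R̄_m) = 171.9800  ⇒  Cov = 171.9800 / 7 = 24.5686
Σ(R_m − R̄_m)² = 289.6200  ⇒  Var(R_m) = 289.6200 / 7 = 41.3743
β = Cov / Var(R_m) = 24.5686 / 41.3743 = 0.5938
MRP = 14.15% − 4.73% = 9.42%
E(R) = R_f + β × MRP = 4.73% + 0.5938 × 9.42% = 10.32%

10.32%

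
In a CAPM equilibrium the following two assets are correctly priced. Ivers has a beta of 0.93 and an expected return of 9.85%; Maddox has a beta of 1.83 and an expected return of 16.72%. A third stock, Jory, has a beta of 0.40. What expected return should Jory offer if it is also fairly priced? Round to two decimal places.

5.80%

MRP (SML slope) = (16.72% − 9.85%) / (1.83 − 0.93) = 6.87% / 0.90 = 7.6333%
R_f (intercept) = 9.85% − 0.93 × 7.6333% = 2.7510%
E(R_Jory) = R_f + β × MRP = 2.7510% + 0.40 × 7.6333% = 5.80%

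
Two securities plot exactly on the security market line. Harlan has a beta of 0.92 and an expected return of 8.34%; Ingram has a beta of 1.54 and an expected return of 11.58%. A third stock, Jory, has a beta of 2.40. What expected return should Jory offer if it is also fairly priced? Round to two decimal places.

16.07%

MRP (SML slope) = (11.58% − 8.34%) / (1.54 − 0.92) = 3.24% / 0.62 = 5.2258%
R_f (intercept) = 8.34% − 0.92 × 5.2258% = 3.5323%
E(R_Jory) = R_f + β × MRP = 3.5323% + 2.40 × 5.2258% = 16.07%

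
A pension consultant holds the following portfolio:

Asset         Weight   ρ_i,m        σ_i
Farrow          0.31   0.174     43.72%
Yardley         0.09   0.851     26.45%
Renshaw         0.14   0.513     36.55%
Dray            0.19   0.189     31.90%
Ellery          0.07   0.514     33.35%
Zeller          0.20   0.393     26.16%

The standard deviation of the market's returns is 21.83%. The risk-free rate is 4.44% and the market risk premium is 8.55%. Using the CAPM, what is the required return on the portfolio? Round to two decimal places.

β_Farrow = 0.174 × 43.72% / 21.83% = 0.3485
β_Yardley = 0.851 × 26.45% / 21.83% = 1.0311
β_Renshaw = 0.513 × 36.55% / 21.83% = 0.8589
β_Dray = 0.189 × 31.90% / 21.83% = 0.2762
β_Ellery = 0.514 × 33.35% / 21.83% = 0.7852
β_Zeller = 0.393 × 26.16% / 21.83% = 0.4710
β_P = Σ w_i β_i = 0.31×0.3485 + 0.09×1.0311 + 0.14×0.8589 + 0.19×0.2762 + 0.07×0.7852 + 0.20×0.4710 = 0.5227
E(R_P) = R_f + β_P × MRP = 4.44% + 0.5227 × 8.55% = 8.91%

8.91%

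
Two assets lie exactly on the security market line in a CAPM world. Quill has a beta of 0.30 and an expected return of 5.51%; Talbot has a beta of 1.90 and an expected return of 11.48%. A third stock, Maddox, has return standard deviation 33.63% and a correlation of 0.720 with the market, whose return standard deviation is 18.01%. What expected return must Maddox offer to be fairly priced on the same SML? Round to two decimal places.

9.41%

MRP = (11.48% − 5.51%) / (1.90 − 0.30) = 3.7313%
R_f = 5.51% − 0.30 × 3.7313% = 4.3906%
β_Maddox = ρ·σ_i/σ_m = 0.720 × 33.63 / 18.01 = 1.3445
E(R_Maddox) = R_f + β × MRP = 4.3906% + 1.3445 × 3.7313% = 9.41%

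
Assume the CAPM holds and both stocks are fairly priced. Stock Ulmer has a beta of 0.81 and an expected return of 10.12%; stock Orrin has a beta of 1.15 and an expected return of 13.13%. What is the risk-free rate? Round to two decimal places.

2.95%

Both satisfy E(R) = R_f + β·MRP, so the slope of the SML is
MRP = (13.13% − 10.12%) / (1.15 − 0.81) = 3.01% / 0.34 = 8.8529%
R_f = E(R_Ulmer) − β_Ulmer·MRP = 10.12% − 0.81 × 8.8529% = 2.9492%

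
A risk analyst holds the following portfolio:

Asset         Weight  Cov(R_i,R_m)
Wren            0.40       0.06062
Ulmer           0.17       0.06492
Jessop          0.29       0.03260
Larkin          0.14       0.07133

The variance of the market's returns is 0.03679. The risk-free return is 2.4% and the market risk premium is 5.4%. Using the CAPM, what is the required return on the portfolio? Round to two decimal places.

10.43%

β_Wren = 0.06062 / 0.03679 = 1.6477
β_Ulmer = 0.06492 / 0.03679 = 1.7646
β_Jessop = 0.03260 / 0.03679 = 0.8861
β_Larkin = 0.07133 / 0.03679 = 1.9388
β_P = Σ w_i β_i = 0.40×1.6477 + 0.17×1.7646 + 0.29×0.8861 + 0.14×1.9388 = 1.4875
E(R_P) = R_f + β_P × MRP = 2.4% + 1.4875 × 5.4% = 10.43%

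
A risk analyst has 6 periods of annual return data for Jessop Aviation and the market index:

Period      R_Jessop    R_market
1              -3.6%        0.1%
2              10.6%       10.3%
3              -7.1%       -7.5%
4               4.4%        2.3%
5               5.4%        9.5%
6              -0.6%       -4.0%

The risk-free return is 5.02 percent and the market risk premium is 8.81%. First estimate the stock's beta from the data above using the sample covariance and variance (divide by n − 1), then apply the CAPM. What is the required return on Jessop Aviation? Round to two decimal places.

12.27%

Mean R_i = (-3.6 + 10.6 − 7.1 + 4.4 + 5.4 − 0.6) / 6 = 1.5167%
Mean R_m = (0.1 + 10.3 − 7.5 + 2.3 + 9.5 − 4.0) / 6 = 1.7833%
Σ(R_i − R̄_i)(R_m − R̄_m) = 209.6617  ⇒  Cov = 209.6617 / 5 = 41.9323
Σ(R_m − R̄_m)² = 254.8083  ⇒  Var(R_m) = 254.8083 / 5 = 50.9617
β = Cov / Var(R_m) = 41.9323 / 50.9617 = 0.8228
E(R) = R_f + β × MRP = 5.02% + 0.8228 × 8.81% = 12.27%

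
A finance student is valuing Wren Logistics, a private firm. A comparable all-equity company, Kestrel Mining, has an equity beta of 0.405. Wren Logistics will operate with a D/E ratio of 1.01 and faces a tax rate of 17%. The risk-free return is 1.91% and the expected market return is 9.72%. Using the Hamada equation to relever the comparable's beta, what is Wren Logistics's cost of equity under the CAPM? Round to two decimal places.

7.72%

β_L = β_U × [1 + (1 − t)(D/E)] = 0.405 × [1 + (1 − 0.17) × 1.01]
    = 0.405 × [1 + 0.83 × 1.01] = 0.405 × 1.8383 = 0.7445
MRP = 9.72% − 1.91% = 7.81%
E(R) = R_f + β_L × MRP = 1.91% + 0.7445 × 7.81% = 7.72%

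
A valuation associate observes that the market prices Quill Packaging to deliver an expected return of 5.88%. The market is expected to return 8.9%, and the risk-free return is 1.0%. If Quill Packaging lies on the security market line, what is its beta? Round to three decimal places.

MRP = 8.9% − 1.0% = 7.90%
β = (E(R) − R_f) / MRP = (5.88% − 1.0%) / 7.9% = 4.88% / 7.9% = 0.618

0.618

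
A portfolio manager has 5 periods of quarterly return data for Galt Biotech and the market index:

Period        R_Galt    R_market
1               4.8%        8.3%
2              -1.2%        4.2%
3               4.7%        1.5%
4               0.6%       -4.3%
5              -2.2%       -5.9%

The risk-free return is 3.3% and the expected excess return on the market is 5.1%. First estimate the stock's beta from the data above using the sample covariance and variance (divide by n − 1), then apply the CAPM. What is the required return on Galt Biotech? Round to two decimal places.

Mean R_i = (4.8 − 1.2 + 4.7 + 0.6 − 2.2) / 5 = 1.3400%
Mean R_m = (8.3 + 4.2 + 1.5 − 4.3 − 5.9) / 5 = 0.7600%
Σ(R_i − R̄_i)(R_m − R̄_m) = 47.1580  ⇒  Cov = 47.1580 / 4 = 11.7895
Σ(R_m − R̄_m)² = 139.1920  ⇒  Var(R_m) = 139.1920 / 4 = 34.7980
β = Cov / Var(R_m) = 11.7895 / 34.7980 = 0.3388
E(R) = R_f + β × MRP = 3.3% + 0.3388 × 5.1% = 5.03%

5.03%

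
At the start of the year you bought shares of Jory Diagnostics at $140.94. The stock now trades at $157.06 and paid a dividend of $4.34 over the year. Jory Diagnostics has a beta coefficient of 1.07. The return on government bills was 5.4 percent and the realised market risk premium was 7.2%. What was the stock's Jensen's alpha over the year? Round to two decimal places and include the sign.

+1.41%

Realised HPR = (P1 + D1 − P0) / P0 = (157.06 + 4.34 − 140.94) / 140.94 = 20.46 / 140.94 = 14.5168%
CAPM required = R_f + β·MRP = 5.4% + 1.07 × 7.2% = 13.1040%
α = realised − required = 14.5168% − 13.1040% = +1.41%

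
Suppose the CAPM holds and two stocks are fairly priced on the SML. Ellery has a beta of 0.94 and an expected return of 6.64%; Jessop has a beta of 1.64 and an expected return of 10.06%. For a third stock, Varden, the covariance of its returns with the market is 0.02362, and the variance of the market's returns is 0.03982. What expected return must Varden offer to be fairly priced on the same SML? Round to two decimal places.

MRP = (10.06% − 6.64%) / (1.64 − 0.94) = 4.8857%
R_f = 6.64% − 0.94 × 4.8857% = 2.0474%
β_Varden = Cov / Var(R_m) = 0.02362 / 0.03982 = 0.5932
E(R_Varden) = R_f + β × MRP = 2.0474% + 0.5932 × 4.8857% = 4.95%

4.95%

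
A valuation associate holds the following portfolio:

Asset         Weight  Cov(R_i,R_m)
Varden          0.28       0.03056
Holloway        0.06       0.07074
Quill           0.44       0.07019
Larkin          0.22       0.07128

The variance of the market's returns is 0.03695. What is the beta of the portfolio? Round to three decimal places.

β_Varden = 0.03056 / 0.03695 = 0.8271
β_Holloway = 0.07074 / 0.03695 = 1.9145
β_Quill = 0.07019 / 0.03695 = 1.8996
β_Larkin = 0.07128 / 0.03695 = 1.9291
β_P = Σ w_i β_i = 0.28×0.8271 + 0.06×1.9145 + 0.44×1.8996 + 0.22×1.9291 = 1.6067

1.607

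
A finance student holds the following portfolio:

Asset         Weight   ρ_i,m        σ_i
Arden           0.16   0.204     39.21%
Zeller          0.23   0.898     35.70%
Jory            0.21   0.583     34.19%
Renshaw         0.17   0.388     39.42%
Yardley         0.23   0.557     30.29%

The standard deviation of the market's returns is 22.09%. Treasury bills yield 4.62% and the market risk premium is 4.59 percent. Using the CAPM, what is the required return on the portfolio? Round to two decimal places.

8.63%

β_Arden = 0.204 × 39.21% / 22.09% = 0.3621
β_Zeller = 0.898 × 35.70% / 22.09% = 1.4513
β_Jory = 0.583 × 34.19% / 22.09% = 0.9023
β_Renshaw = 0.388 × 39.42% / 22.09% = 0.6924
β_Yardley = 0.557 × 30.29% / 22.09% = 0.7638
β_P = Σ w_i β_i = 0.16×0.3621 + 0.23×1.4513 + 0.21×0.9023 + 0.17×0.6924 + 0.23×0.7638 = 0.8746
E(R_P) = R_f + β_P × MRP = 4.62% + 0.8746 × 4.59% = 8.63%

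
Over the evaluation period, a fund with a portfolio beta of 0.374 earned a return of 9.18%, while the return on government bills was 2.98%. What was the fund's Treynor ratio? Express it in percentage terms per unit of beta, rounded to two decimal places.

Treynor = (R_P − R_f) / β_P = (9.18% − 2.98%) / 0.3740 = 6.20% / 0.3740 = 16.58%

16.58%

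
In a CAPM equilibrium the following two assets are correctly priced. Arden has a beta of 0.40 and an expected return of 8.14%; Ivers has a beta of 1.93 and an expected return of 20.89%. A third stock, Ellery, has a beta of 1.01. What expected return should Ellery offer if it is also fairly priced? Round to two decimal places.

13.22%

MRP (SML slope) = (20.89% − 8.14%) / (1.93 − 0.40) = 12.75% / 1.53 = 8.3333%
R_f (intercept) = 8.14% − 0.40 × 8.3333% = 4.8067%
E(R_Ellery) = R_f + β × MRP = 4.8067% + 1.01 × 8.3333% = 13.22%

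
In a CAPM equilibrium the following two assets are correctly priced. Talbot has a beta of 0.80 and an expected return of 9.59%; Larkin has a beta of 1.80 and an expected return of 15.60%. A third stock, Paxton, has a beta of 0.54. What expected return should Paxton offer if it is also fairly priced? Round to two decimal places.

MRP (SML slope) = (15.60% − 9.59%) / (1.80 − 0.80) = 6.01% / 1.00 = 6.0100%
R_f (intercept) = 9.59% − 0.80 × 6.0100% = 4.7820%
E(R_Paxton) = R_f + β × MRP = 4.7820% + 0.54 × 6.0100% = 8.03%

8.03%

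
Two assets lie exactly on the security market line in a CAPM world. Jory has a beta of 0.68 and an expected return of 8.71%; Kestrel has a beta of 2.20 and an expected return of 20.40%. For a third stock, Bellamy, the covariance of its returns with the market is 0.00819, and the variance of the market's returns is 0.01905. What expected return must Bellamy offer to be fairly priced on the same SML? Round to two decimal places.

6.79%

MRP = (20.40% − 8.71%) / (2.20 − 0.68) = 7.6908%
R_f = 8.71% − 0.68 × 7.6908% = 3.4803%
β_Bellamy = Cov / Var(R_m) = 0.00819 / 0.01905 = 0.4299
E(R_Bellamy) = R_f + β × MRP = 3.4803% + 0.4299 × 7.6908% = 6.79%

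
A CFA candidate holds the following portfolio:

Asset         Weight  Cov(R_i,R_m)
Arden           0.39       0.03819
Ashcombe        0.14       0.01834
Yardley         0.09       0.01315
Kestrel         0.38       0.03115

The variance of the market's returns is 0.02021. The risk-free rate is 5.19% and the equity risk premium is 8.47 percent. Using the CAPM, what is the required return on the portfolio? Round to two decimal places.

β_Arden = 0.03819 / 0.02021 = 1.8897
β_Ashcombe = 0.01834 / 0.02021 = 0.9075
β_Yardley = 0.01315 / 0.02021 = 0.6507
β_Kestrel = 0.03115 / 0.02021 = 1.5413
β_P = Σ w_i β_i = 0.39×1.8897 + 0.14×0.9075 + 0.09×0.6507 + 0.38×1.5413 = 1.5083
E(R_P) = R_f + β_P × MRP = 5.19% + 1.5083 × 8.47% = 17.97%

17.97%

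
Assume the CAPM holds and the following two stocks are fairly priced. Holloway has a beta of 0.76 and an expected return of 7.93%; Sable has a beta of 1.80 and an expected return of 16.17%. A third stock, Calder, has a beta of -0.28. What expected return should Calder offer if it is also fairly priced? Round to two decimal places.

MRP (SML slope) = (16.17% − 7.93%) / (1.80 − 0.76) = 8.24% / 1.04 = 7.9231%
R_f (intercept) = 7.93% − 0.76 × 7.9231% = 1.9084%
E(R_Calder) = R_f + β × MRP = 1.9084% + -0.28 × 7.9231% = -0.31%

-0.31%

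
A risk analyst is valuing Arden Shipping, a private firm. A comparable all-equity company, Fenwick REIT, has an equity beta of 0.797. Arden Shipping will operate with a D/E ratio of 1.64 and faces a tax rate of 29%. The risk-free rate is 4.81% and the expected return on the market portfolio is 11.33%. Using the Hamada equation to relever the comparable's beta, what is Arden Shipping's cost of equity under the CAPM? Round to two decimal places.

β_L = β_U × [1 + (1 − t)(D/E)] = 0.797 × [1 + (1 − 0.29) × 1.64]
    = 0.797 × [1 + 0.71 × 1.64] = 0.797 × 2.1644 = 1.7250
MRP = 11.33% − 4.81% = 6.52%
E(R) = R_f + β_L × MRP = 4.81% + 1.7250 × 6.52% = 16.06%

16.06%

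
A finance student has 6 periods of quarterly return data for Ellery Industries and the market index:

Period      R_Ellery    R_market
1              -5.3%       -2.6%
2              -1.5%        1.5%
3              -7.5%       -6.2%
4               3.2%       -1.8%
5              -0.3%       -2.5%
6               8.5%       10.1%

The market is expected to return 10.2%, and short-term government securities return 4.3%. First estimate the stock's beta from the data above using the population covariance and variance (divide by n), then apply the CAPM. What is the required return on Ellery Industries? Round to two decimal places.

Mean R_i = (-5.3 − 1.5 − 7.5 + 3.2 − 0.3 + 8.5) / 6 = -0.4833%
Mean R_m = (-2.6 + 1.5 − 6.2 − 1.8 − 2.5 + 10.1) / 6 = -0.2500%
Σ(R_i − R̄_i)(R_m − R̄_m) = 138.1450  ⇒  Cov = 138.1450 / 6 = 23.0242
Σ(R_m − R̄_m)² = 158.5750  ⇒  Var(R_m) = 158.5750 / 6 = 26.4292
β = Cov / Var(R_m) = 23.0242 / 26.4292 = 0.8712
MRP = 10.2% − 4.3% = 5.90%
E(R) = R_f + β × MRP = 4.3% + 0.8712 × 5.9% = 9.44%

9.44%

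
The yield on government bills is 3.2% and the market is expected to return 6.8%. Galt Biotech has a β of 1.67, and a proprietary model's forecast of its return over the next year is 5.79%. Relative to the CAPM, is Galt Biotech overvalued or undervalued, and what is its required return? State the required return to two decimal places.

MRP = 6.8% − 3.2% = 3.60%
Required return = R_f + β·MRP = 3.2% + 1.67 × 3.6% = 9.21%
Forecast 5.79% < required 9.21% → the stock plots below the SML → overvalued.

Overvalued; required return 9.21%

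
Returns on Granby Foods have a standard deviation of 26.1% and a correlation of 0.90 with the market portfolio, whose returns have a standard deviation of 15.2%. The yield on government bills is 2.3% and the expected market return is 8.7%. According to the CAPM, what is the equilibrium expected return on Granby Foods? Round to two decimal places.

β = ρ × σ_i / σ_m = 0.90 × 26.1% / 15.2% = 1.5454
MRP = 8.7% − 2.3% = 6.40%
E(R) = 2.3% + 1.5454 × 6.4% = 12.19%

12.19%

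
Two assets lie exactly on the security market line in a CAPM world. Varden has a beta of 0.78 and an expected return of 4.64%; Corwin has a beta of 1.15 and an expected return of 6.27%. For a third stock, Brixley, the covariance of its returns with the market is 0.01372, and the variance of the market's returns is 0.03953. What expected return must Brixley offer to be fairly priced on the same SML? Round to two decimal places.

MRP = (6.27% − 4.64%) / (1.15 − 0.78) = 4.4054%
R_f = 4.64% − 0.78 × 4.4054% = 1.2038%
β_Brixley = Cov / Var(R_m) = 0.01372 / 0.03953 = 0.3471
E(R_Brixley) = R_f + β × MRP = 1.2038% + 0.3471 × 4.4054% = 2.73%

2.73%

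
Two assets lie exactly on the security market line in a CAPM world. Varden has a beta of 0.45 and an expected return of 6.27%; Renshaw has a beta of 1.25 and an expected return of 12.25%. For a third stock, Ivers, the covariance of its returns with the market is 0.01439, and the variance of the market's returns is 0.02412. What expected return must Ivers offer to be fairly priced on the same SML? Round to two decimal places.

7.37%

MRP = (12.25% − 6.27%) / (1.25 − 0.45) = 7.4750%
R_f = 6.27% − 0.45 × 7.4750% = 2.9063%
β_Ivers = Cov / Var(R_m) = 0.01439 / 0.02412 = 0.5966
E(R_Ivers) = R_f + β × MRP = 2.9063% + 0.5966 × 7.4750% = 7.37%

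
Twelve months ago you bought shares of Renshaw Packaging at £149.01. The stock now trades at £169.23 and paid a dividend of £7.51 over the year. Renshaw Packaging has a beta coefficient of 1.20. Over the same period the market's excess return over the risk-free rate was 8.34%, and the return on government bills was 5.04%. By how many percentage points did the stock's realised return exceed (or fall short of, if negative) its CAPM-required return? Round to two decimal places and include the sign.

Realised HPR = (P1 + D1 − P0) / P0 = (169.23 + 7.51 − 149.01) / 149.01 = 27.73 / 149.01 = 18.6095%
CAPM required = R_f + β·MRP = 5.04% + 1.20 × 8.34% = 15.0480%
α = realised − required = 18.6095% − 15.0480% = +3.56%

+3.56%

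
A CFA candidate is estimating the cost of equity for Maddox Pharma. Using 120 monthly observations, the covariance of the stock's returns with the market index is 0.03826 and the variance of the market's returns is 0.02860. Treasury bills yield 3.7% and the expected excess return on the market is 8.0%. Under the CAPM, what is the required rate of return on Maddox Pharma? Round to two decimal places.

14.40%

β = Cov(R_i, R_m) / Var(R_m) = 0.03826 / 0.02860 = 1.3378
E(R) = R_f + β × MRP = 3.7% + 1.3378 × 8.0% = 14.40%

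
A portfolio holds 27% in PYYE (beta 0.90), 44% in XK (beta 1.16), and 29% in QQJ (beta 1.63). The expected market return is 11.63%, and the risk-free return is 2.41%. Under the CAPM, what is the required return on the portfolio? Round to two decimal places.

β_P = Σ w_i β_i = 0.27×0.90 + 0.44×1.16 + 0.29×1.63 = 1.2261
MRP = 11.63% − 2.41% = 9.22%
E(R_P) = R_f + β_P × MRP = 2.41% + 1.2261 × 9.22% = 13.71%

13.71%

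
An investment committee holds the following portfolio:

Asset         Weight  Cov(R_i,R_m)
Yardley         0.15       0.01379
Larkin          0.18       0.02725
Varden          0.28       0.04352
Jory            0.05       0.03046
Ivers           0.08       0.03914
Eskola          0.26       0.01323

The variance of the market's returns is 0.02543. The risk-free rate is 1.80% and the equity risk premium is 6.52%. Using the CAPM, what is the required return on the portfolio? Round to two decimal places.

8.79%

β_Yardley = 0.01379 / 0.02543 = 0.5423
β_Larkin = 0.02725 / 0.02543 = 1.0716
β_Varden = 0.04352 / 0.02543 = 1.7114
β_Jory = 0.03046 / 0.02543 = 1.1978
β_Ivers = 0.03914 / 0.02543 = 1.5391
β_Eskola = 0.01323 / 0.02543 = 0.5203
β_P = Σ w_i β_i = 0.15×0.5423 + 0.18×1.0716 + 0.28×1.7114 + 0.05×1.1978 + 0.08×1.5391 + 0.26×0.5203 = 1.0717
E(R_P) = R_f + β_P × MRP = 1.80% + 1.0717 × 6.52% = 8.79%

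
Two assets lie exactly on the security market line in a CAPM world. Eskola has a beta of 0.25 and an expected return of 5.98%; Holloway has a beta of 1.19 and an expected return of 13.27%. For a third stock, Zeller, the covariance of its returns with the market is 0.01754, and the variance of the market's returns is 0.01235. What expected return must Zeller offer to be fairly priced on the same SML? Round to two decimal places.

MRP = (13.27% − 5.98%) / (1.19 − 0.25) = 7.7553%
R_f = 5.98% − 0.25 × 7.7553% = 4.0412%
β_Zeller = Cov / Var(R_m) = 0.01754 / 0.01235 = 1.4202
E(R_Zeller) = R_f + β × MRP = 4.0412% + 1.4202 × 7.7553% = 15.06%

15.06%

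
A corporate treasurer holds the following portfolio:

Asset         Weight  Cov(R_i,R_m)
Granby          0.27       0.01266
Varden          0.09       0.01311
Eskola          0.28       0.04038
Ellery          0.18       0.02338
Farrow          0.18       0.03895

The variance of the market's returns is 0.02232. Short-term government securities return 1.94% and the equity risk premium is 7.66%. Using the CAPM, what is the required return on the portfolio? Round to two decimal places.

11.25%

β_Granby = 0.01266 / 0.02232 = 0.5672
β_Varden = 0.01311 / 0.02232 = 0.5874
β_Eskola = 0.04038 / 0.02232 = 1.8091
β_Ellery = 0.02338 / 0.02232 = 1.0475
β_Farrow = 0.03895 / 0.02232 = 1.7451
β_P = Σ w_i β_i = 0.27×0.5672 + 0.09×0.5874 + 0.28×1.8091 + 0.18×1.0475 + 0.18×1.7451 = 1.2152
E(R_P) = R_f + β_P × MRP = 1.94% + 1.2152 × 7.66% = 11.25%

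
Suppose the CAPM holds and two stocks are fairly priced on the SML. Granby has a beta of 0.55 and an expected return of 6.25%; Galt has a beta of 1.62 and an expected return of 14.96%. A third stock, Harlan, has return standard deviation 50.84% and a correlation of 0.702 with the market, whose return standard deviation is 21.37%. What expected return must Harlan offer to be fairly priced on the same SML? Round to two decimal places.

15.37%

MRP = (14.96% − 6.25%) / (1.62 − 0.55) = 8.1402%
R_f = 6.25% − 0.55 × 8.1402% = 1.7729%
β_Harlan = ρ·σ_i/σ_m = 0.702 × 50.84 / 21.37 = 1.6701
E(R_Harlan) = R_f + β × MRP = 1.7729% + 1.6701 × 8.1402% = 15.37%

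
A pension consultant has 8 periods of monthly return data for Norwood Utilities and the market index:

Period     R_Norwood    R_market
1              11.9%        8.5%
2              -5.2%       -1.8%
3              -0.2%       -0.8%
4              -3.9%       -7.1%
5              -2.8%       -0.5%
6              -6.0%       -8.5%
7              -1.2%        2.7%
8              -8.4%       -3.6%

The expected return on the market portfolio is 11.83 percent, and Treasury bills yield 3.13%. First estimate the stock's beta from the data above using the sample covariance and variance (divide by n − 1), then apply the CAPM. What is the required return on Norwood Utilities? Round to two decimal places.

Mean R_i = (11.9 − 5.2 − 0.2 − 3.9 − 2.8 − 6.0 − 1.2 − 8.4) / 8 = -1.9750%
Mean R_m = (8.5 − 1.8 − 0.8 − 7.1 − 0.5 − 8.5 + 2.7 − 3.6) / 8 = -1.3875%
Σ(R_i − R̄_i)(R_m − R̄_m) = 195.8375  ⇒  Cov = 195.8375 / 7 = 27.9768
Σ(R_m − R̄_m)² = 203.8888  ⇒  Var(R_m) = 203.8888 / 7 = 29.1270
β = Cov / Var(R_m) = 27.9768 / 29.1270 = 0.9605
MRP = 11.83% − 3.13% = 8.70%
E(R) = R_f + β × MRP = 3.13% + 0.9605 × 8.70% = 11.49%

11.49%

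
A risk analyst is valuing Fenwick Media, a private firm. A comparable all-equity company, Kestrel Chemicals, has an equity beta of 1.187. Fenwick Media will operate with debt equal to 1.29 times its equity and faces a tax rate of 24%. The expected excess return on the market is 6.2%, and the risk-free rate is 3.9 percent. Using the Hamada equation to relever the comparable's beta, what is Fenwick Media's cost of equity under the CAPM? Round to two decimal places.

18.47%

β_L = β_U × [1 + (1 − t)(D/E)] = 1.187 × [1 + (1 − 0.24) × 1.29]
    = 1.187 × [1 + 0.76 × 1.29] = 1.187 × 1.9804 = 2.3507
E(R) = R_f + β_L × MRP = 3.9% + 2.3507 × 6.2% = 18.47%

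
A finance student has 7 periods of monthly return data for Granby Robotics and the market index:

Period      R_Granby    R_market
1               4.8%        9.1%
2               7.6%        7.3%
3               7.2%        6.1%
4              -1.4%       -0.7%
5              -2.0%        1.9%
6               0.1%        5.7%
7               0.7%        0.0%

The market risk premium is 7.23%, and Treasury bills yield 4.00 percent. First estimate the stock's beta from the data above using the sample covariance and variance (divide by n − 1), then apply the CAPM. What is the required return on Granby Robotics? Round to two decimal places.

Mean R_i = (4.8 + 7.6 + 7.2 − 1.4 − 2.0 + 0.1 + 0.7) / 7 = 2.4286%
Mean R_m = (9.1 + 7.3 + 6.1 − 0.7 + 1.9 + 5.7 + 0.0) / 7 = 4.2000%
Σ(R_i − R̄_i)(R_m − R̄_m) = 69.4300  ⇒  Cov = 69.4300 / 6 = 11.5717
Σ(R_m − R̄_m)² = 86.4200  ⇒  Var(R_m) = 86.4200 / 6 = 14.4033
β = Cov / Var(R_m) = 11.5717 / 14.4033 = 0.8034
E(R) = R_f + β × MRP = 4.00% + 0.8034 × 7.23% = 9.81%

9.81%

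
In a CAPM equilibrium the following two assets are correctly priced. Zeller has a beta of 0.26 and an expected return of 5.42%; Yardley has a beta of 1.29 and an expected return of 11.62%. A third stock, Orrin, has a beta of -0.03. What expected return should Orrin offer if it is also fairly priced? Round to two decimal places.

MRP (SML slope) = (11.62% − 5.42%) / (1.29 − 0.26) = 6.20% / 1.03 = 6.0194%
R_f (intercept) = 5.42% − 0.26 × 6.0194% = 3.8550%
E(R_Orrin) = R_f + β × MRP = 3.8550% + -0.03 × 6.0194% = 3.67%

3.67%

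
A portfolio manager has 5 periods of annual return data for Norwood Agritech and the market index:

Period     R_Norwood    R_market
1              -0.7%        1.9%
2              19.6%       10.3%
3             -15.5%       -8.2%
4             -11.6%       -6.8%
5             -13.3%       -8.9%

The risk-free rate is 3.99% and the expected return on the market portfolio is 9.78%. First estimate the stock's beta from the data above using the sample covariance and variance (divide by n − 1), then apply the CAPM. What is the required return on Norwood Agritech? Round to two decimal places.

13.98%

Mean R_i = (-0.7 + 19.6 − 15.5 − 11.6 − 13.3) / 5 = -4.3000%
Mean R_m = (1.9 + 10.3 − 8.2 − 6.8 − 8.9) / 5 = -2.3400%
Σ(R_i − R̄_i)(R_m − R̄_m) = 474.5900  ⇒  Cov = 474.5900 / 4 = 118.6475
Σ(R_m − R̄_m)² = 275.0120  ⇒  Var(R_m) = 275.0120 / 4 = 68.7530
β = Cov / Var(R_m) = 118.6475 / 68.7530 = 1.7257
MRP = 9.78% − 3.99% = 5.79%
E(R) = R_f + β × MRP = 3.99% + 1.7257 × 5.79% = 13.98%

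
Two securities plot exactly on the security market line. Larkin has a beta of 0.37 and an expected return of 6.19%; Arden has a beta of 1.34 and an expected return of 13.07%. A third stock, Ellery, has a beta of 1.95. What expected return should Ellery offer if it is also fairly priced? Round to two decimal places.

17.40%

MRP (SML slope) = (13.07% − 6.19%) / (1.34 − 0.37) = 6.88% / 0.97 = 7.0928%
R_f (intercept) = 6.19% − 0.37 × 7.0928% = 3.5657%
E(R_Ellery) = R_f + β × MRP = 3.5657% + 1.95 × 7.0928% = 17.40%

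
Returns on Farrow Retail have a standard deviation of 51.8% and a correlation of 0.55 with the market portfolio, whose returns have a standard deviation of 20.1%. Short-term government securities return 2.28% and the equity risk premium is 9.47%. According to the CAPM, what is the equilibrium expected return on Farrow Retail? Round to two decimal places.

15.70%

β = ρ × σ_i / σ_m = 0.55 × 51.8% / 20.1% = 1.4174
E(R) = 2.28% + 1.4174 × 9.47% = 15.70%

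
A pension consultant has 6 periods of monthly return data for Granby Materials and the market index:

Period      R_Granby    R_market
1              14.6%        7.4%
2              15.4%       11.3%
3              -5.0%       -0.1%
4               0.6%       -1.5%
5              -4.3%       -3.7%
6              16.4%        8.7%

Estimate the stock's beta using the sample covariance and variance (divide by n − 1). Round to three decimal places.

Mean R_i = (14.6 + 15.4 − 5.0 + 0.6 − 4.3 + 16.4) / 6 = 6.2833%
Mean R_m = (7.4 + 11.3 − 0.1 − 1.5 − 3.7 + 8.7) / 6 = 3.6833%
Σ(R_i − R̄_i)(R_m − R̄_m) = 301.3883  ⇒  Cov = 301.3883 / 5 = 60.2777
Σ(R_m − R̄_m)² = 192.6883  ⇒  Var(R_m) = 192.6883 / 5 = 38.5377
β = Cov / Var(R_m) = 60.2777 / 38.5377 = 1.5641

1.564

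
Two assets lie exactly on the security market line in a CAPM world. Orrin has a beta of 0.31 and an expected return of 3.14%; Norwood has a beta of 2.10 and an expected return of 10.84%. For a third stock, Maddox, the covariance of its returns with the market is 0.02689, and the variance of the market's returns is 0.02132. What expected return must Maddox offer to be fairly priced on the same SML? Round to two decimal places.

7.23%

MRP = (10.84% − 3.14%) / (2.10 − 0.31) = 4.3017%
R_f = 3.14% − 0.31 × 4.3017% = 1.8065%
β_Maddox = Cov / Var(R_m) = 0.02689 / 0.02132 = 1.2613
E(R_Maddox) = R_f + β × MRP = 1.8065% + 1.2613 × 4.3017% = 7.23%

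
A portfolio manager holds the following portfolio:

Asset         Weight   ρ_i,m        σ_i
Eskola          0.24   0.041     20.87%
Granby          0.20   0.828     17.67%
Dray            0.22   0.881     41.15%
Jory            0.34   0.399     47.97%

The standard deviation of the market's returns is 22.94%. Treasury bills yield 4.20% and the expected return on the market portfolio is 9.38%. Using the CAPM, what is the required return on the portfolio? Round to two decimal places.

β_Eskola = 0.041 × 20.87% / 22.94% = 0.0373
β_Granby = 0.828 × 17.67% / 22.94% = 0.6378
β_Dray = 0.881 × 41.15% / 22.94% = 1.5803
β_Jory = 0.399 × 47.97% / 22.94% = 0.8344
β_P = Σ w_i β_i = 0.24×0.0373 + 0.20×0.6378 + 0.22×1.5803 + 0.34×0.8344 = 0.7679
MRP = 9.38% − 4.20% = 5.18%
E(R_P) = R_f + β_P × MRP = 4.20% + 0.7679 × 5.18% = 8.18%

8.18%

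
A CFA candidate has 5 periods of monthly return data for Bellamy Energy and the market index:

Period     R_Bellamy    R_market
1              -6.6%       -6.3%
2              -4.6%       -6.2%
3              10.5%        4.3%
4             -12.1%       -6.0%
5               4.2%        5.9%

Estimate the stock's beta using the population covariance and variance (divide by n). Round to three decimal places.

1.291

Mean R_i = (-6.6 − 4.6 + 10.5 − 12.1 + 4.2) / 5 = -1.7200%
Mean R_m = (-6.3 − 6.2 + 4.3 − 6.0 + 5.9) / 5 = -1.6600%
Σ(R_i − R̄_i)(R_m − R̄_m) = 198.3540  ⇒  Cov = 198.3540 / 5 = 39.6708
Σ(R_m − R̄_m)² = 153.6520  ⇒  Var(R_m) = 153.6520 / 5 = 30.7304
β = Cov / Var(R_m) = 39.6708 / 30.7304 = 1.2909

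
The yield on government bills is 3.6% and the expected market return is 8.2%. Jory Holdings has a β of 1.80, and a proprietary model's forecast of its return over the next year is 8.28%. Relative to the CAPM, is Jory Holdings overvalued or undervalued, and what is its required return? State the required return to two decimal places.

MRP = 8.2% − 3.6% = 4.60%
Required return = R_f + β·MRP = 3.6% + 1.80 × 4.6% = 11.88%
Forecast 8.28% < required 11.88% → the stock plots below the SML → overvalued.

Overvalued; required return 11.88%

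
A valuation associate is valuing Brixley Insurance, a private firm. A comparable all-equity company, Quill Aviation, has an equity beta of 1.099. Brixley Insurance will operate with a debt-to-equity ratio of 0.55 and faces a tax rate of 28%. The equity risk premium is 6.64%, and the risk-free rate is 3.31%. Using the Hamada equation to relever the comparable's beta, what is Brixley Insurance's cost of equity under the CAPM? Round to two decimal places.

13.50%

β_L = β_U × [1 + (1 − t)(D/E)] = 1.099 × [1 + (1 − 0.28) × 0.55]
    = 1.099 × [1 + 0.72 × 0.55] = 1.099 × 1.3960 = 1.5342
E(R) = R_f + β_L × MRP = 3.31% + 1.5342 × 6.64% = 13.50%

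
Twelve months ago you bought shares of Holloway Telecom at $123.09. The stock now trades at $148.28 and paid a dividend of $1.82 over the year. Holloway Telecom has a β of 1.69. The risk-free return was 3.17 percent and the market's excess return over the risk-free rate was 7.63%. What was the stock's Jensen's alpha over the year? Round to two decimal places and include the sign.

+5.88%

Realised HPR = (P1 + D1 − P0) / P0 = (148.28 + 1.82 − 123.09) / 123.09 = 27.01 / 123.09 = 21.9433%
CAPM required = R_f + β·MRP = 3.17% + 1.69 × 7.63% = 16.0647%
α = realised − required = 21.9433% − 16.0647% = +5.88%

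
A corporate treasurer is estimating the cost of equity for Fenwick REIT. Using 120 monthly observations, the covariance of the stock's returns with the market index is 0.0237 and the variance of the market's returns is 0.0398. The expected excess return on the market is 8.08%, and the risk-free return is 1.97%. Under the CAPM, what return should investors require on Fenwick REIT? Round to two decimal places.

6.78%

β = Cov(R_i, R_m) / Var(R_m) = 0.0237 / 0.0398 = 0.5955
E(R) = R_f + β × MRP = 1.97% + 0.5955 × 8.08% = 6.78%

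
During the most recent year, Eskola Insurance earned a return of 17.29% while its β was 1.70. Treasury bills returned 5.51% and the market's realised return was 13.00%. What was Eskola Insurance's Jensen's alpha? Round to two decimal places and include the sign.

-0.95%

Market excess return = 13.00% − 5.51% = 7.49%
CAPM benchmark = R_f + β(R_m − R_f) = 5.51% + 1.70 × 7.49% = 18.2430%
α = actual − benchmark = 17.29% − 18.2430% = -0.95%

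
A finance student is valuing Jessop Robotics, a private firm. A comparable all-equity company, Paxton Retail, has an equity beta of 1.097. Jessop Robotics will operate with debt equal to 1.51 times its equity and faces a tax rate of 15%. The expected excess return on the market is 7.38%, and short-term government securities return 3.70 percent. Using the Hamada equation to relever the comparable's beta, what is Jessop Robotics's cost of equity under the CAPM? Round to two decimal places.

β_L = β_U × [1 + (1 − t)(D/E)] = 1.097 × [1 + (1 − 0.15) × 1.51]
    = 1.097 × [1 + 0.85 × 1.51] = 1.097 × 2.2835 = 2.5050
E(R) = R_f + β_L × MRP = 3.70% + 2.5050 × 7.38% = 22.19%

22.19%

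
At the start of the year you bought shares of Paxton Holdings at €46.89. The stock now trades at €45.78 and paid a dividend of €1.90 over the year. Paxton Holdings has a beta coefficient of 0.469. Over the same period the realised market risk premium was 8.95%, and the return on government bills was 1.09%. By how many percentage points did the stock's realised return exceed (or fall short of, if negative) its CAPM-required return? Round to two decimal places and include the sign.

-3.60%

Realised HPR = (P1 + D1 − P0) / P0 = (45.78 + 1.90 − 46.89) / 46.89 = 0.79 / 46.89 = 1.6848%
CAPM required = R_f + β·MRP = 1.09% + 0.469 × 8.95% = 5.28755%
α = realised − required = 1.6848% − 5.28755% = -3.60%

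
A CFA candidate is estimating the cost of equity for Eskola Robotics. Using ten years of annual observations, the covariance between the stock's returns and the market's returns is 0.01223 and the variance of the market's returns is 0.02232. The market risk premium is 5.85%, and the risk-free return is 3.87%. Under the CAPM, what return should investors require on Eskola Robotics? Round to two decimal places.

β = Cov(R_i, R_m) / Var(R_m) = 0.01223 / 0.02232 = 0.5479
E(R) = R_f + β × MRP = 3.87% + 0.5479 × 5.85% = 7.08%

7.08%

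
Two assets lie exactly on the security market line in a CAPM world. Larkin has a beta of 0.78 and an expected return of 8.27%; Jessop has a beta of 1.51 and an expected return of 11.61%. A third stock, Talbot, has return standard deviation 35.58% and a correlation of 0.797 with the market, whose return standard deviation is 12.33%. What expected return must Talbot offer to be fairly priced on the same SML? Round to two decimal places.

15.22%

MRP = (11.61% − 8.27%) / (1.51 − 0.78) = 4.5753%
R_f = 8.27% − 0.78 × 4.5753% = 4.7013%
β_Talbot = ρ·σ_i/σ_m = 0.797 × 35.58 / 12.33 = 2.2999
E(R_Talbot) = R_f + β × MRP = 4.7013% + 2.2999 × 4.5753% = 15.22%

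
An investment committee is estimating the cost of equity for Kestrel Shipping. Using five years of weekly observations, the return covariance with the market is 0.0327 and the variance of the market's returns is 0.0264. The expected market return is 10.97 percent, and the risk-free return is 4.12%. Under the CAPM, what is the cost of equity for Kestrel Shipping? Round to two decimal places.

12.60%

β = Cov(R_i, R_m) / Var(R_m) = 0.0327 / 0.0264 = 1.2386
MRP = 10.97% − 4.12% = 6.85%
E(R) = R_f + β × MRP = 4.12% + 1.2386 × 6.85% = 12.60%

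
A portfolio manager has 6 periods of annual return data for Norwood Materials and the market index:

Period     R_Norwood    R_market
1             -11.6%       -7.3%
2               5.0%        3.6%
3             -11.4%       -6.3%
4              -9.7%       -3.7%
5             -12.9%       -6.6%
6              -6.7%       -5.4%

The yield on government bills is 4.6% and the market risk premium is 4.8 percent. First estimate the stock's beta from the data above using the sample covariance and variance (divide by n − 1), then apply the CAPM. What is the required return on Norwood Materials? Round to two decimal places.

Mean R_i = (-11.6 + 5.0 − 11.4 − 9.7 − 12.9 − 6.7) / 6 = -7.8833%
Mean R_m = (-7.3 + 3.6 − 6.3 − 3.7 − 6.6 − 5.4) / 6 = -4.2833%
Σ(R_i − R̄_i)(R_m − R̄_m) = 129.1083  ⇒  Cov = 129.1083 / 5 = 25.8217
Σ(R_m − R̄_m)² = 82.2683  ⇒  Var(R_m) = 82.2683 / 5 = 16.4537
β = Cov / Var(R_m) = 25.8217 / 16.4537 = 1.5694
E(R) = R_f + β × MRP = 4.6% + 1.5694 × 4.8% = 12.13%

12.13%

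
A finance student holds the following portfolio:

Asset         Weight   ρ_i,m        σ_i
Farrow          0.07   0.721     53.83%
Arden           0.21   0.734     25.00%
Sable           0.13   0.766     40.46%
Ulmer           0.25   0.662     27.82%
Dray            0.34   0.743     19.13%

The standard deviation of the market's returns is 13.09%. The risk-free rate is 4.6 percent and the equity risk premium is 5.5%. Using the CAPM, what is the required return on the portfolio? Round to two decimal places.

13.02%

β_Farrow = 0.721 × 53.83% / 13.09% = 2.9650
β_Arden = 0.734 × 25.00% / 13.09% = 1.4018
β_Sable = 0.766 × 40.46% / 13.09% = 2.3676
β_Ulmer = 0.662 × 27.82% / 13.09% = 1.4069
β_Dray = 0.743 × 19.13% / 13.09% = 1.0858
β_P = Σ w_i β_i = 0.07×2.9650 + 0.21×1.4018 + 0.13×2.3676 + 0.25×1.4069 + 0.34×1.0858 = 1.5306
E(R_P) = R_f + β_P × MRP = 4.6% + 1.5306 × 5.5% = 13.02%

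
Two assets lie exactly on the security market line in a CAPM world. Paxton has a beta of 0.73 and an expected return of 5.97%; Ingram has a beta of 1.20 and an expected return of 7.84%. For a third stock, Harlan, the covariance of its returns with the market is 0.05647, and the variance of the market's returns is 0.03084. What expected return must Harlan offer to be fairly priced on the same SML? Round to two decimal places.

10.35%

MRP = (7.84% − 5.97%) / (1.20 − 0.73) = 3.9787%
R_f = 5.97% − 0.73 × 3.9787% = 3.0655%
β_Harlan = Cov / Var(R_m) = 0.05647 / 0.03084 = 1.8311
E(R_Harlan) = R_f + β × MRP = 3.0655% + 1.8311 × 3.9787% = 10.35%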